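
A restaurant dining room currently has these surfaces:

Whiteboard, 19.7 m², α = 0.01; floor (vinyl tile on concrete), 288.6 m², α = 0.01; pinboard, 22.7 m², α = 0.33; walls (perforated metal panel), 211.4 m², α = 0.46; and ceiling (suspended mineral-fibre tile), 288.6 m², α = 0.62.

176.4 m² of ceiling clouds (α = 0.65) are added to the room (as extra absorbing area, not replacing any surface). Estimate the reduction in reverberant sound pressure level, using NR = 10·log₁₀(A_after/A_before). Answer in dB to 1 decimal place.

A_before = Σ Sᵢαᵢ = 19.7·0.01 + 288.6·0.01 + 22.7·0.33 + 211.4·0.46 + 288.6·0.62 = 286.750 sabins.
Added absorption = 176.4 × 0.65 = 114.660 sabins.
New total A_after = 401.410 sabins.
NR = 10·log₁₀(401.410/286.750) = 1.5 dB.

1.5 dB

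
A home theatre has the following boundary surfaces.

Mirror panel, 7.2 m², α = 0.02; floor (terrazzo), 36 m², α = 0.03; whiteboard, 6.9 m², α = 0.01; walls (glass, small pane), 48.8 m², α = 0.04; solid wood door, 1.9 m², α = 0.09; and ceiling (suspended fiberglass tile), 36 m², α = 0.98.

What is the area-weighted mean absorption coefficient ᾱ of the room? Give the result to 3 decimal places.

S = Σ Sᵢ = 7.2 + 36 + 6.9 + 48.8 + 1.9 + 36 = 136.8 m².
Σ(Sᵢαᵢ) = 7.2·0.02 + 36·0.03 + 6.9·0.01 + 48.8·0.04 + 1.9·0.09 + 36·0.98 = 38.696.
ᾱ = A/S = 0.283.

0.283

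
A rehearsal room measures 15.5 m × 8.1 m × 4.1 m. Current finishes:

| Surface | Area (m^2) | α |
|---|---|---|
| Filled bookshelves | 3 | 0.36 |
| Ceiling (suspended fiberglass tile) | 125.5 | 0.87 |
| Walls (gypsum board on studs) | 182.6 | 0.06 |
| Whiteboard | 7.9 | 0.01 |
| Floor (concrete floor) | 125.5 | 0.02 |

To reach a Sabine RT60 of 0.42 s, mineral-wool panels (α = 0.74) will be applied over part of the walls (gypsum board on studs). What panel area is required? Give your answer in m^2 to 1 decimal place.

108.1

Summing Sᵢαᵢ: 1.080 + 109.185 + 10.956 + 0.079 + 2.510 → A₁ = 123.810 sabins.
Required A₂ = 0.161·514.755/0.42 = 197.323 sabins.
ΔA needed = 197.323 − 123.810 = 73.513 sabins.
Net gain per m^2: Δα = 0.74 − 0.06 = 0.68.
Panel area = 73.513 / 0.68 = 108.1 m^2.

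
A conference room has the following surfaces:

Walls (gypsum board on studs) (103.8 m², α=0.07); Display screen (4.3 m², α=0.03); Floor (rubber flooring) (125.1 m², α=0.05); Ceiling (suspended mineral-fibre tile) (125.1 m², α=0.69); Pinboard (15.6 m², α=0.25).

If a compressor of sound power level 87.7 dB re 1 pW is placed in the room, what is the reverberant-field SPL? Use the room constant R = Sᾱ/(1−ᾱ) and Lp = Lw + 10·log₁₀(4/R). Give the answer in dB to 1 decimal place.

72.1 dB

Σ(Sᵢαᵢ) = 103.8·0.07 + 4.3·0.03 + 125.1·0.05 + 125.1·0.69 + 15.6·0.25 = 103.869; total area S = 373.9 m².
ᾱ = 0.2778, so room constant R = A/(1−ᾱ) = 143.823 m².
Lp = 87.7 + 10·log₁₀(4/143.823) = 87.7 + (-15.56) = 72.1 dB.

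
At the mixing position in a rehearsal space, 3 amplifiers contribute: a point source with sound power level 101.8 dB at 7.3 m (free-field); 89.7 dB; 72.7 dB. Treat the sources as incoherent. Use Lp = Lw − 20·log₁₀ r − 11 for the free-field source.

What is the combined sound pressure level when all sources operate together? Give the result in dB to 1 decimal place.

89.9 dB

Source at 7.3 m: Lp = 101.8 − 20·log₁₀(7.3) − 11 = 73.5 dB.
Converting to relative power and adding: 10^(73.5/10) + 10^(89.7/10) + 10^(72.7/10) = 9.743e+08.
Combined level = 10 log₁₀(9.743e+08) = 89.9 dB.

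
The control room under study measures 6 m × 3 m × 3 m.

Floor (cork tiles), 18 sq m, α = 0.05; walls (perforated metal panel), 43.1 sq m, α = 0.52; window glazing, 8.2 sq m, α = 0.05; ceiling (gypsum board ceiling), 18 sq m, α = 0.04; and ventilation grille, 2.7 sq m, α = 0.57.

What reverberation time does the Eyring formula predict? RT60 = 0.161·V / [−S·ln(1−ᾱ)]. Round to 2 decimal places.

S = Σ Sᵢ = 90.0 sq m.
Σ(Sᵢαᵢ) = 18×0.05 + 43.1×0.52 + 8.2×0.05 + 18×0.04 + 2.7×0.57 = 25.981.
ᾱ = 25.981 / 90.0 = 0.2887.
−S·ln(1−ᾱ) = −90.0 × ln(1 − 0.2887) = 30.659.
V = 6 × 3 × 3 = 54 m³.
RT60 = 0.161 × 54 / 30.659 = 0.28 s.

0.28 sec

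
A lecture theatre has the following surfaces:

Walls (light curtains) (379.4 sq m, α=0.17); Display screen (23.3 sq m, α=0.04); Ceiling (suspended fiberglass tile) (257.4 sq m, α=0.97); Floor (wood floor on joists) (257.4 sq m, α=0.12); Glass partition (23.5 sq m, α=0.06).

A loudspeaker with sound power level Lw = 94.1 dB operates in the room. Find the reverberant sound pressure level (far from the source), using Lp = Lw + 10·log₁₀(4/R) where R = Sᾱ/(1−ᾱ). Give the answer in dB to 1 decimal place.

Σ(Sᵢαᵢ) = 379.4·0.17 + 23.3·0.04 + 257.4·0.97 + 257.4·0.12 + 23.5·0.06 = 347.406; total area S = 941.0 sq m.
ᾱ = 347.406/941.0 = 0.3692; R = Sᾱ/(1−ᾱ) = 347.406/(1−0.3692) = 550.739 sq m.
Lp = 94.1 + 10·log₁₀(4/550.739) = 94.1 + (-21.39) = 72.7 dB.

72.7 dB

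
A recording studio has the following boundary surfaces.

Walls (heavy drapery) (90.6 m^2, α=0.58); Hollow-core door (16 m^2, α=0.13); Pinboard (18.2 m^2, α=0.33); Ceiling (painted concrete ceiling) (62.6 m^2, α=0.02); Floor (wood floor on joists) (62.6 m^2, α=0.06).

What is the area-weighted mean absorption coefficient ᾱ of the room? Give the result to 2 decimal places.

Total surface area S = 250.0 m^2.
A = 90.6*0.58 + 16*0.13 + 18.2*0.33 + 62.6*0.02 + 62.6*0.06 = 65.642 sabins.
ᾱ = A/S = 0.26.

0.26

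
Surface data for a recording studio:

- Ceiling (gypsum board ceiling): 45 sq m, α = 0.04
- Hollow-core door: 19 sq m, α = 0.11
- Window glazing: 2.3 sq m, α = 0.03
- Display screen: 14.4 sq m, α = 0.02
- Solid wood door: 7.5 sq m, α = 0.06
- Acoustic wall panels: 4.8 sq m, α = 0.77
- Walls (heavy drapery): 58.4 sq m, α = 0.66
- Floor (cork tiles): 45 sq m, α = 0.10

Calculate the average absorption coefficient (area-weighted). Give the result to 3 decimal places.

0.262

S = Σ Sᵢ = 45 + 19 + 2.3 + 14.4 + 7.5 + 4.8 + 58.4 + 45 = 196.4 sq m.
Σ(Sᵢαᵢ) = 45·0.04 + 19·0.11 + 2.3·0.03 + 14.4·0.02 + 7.5·0.06 + 4.8·0.77 + 58.4·0.66 + 45·0.10 = 51.437.
ᾱ = 51.437 / 196.4 = 0.262.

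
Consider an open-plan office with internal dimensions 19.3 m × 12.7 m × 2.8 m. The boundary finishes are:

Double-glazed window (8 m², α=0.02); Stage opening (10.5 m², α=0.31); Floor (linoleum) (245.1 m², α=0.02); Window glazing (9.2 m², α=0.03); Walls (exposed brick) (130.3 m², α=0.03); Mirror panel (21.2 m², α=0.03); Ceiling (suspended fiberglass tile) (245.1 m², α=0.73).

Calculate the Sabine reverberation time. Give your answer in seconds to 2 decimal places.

Summing Sᵢαᵢ: 0.160 + 3.255 + 4.902 + 0.276 + 3.909 + 0.636 + 178.923 → A = 192.061 sabins.
V = 19.3·12.7·2.8 = 686.308 m³.
RT60 = 0.161 · V / A = 0.161 × 686.308 / 192.061 = 0.58 s.

0.58 seconds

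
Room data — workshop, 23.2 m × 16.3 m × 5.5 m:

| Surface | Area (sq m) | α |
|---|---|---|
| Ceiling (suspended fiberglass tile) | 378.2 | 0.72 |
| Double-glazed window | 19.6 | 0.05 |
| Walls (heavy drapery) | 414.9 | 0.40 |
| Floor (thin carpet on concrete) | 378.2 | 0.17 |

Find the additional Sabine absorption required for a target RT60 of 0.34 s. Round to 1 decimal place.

481.3 sabins

Total absorption A₁ = 378.2·0.72 + 19.6·0.05 + 414.9·0.40 + 378.2·0.17
  = 272.304 + 0.980 + 165.960 + 64.294 = 503.538 sq m sabins.
For T = 0.34 s, need A₂ = 0.161·V/T = 0.161·2079.88/0.34 = 984.884 sabins.
Shortfall: 984.884 − 503.538 = 481.3 sabins.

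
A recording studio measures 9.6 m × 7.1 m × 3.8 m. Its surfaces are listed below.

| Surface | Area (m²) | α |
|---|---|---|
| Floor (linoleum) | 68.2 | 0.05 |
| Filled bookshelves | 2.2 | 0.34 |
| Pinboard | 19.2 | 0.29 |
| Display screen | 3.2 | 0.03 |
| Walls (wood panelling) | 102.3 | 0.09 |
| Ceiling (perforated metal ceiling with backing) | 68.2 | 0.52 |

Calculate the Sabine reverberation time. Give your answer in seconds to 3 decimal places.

0.765 s

Total absorption A = 68.2×0.05 + 2.2×0.34 + 19.2×0.29 + 3.2×0.03 + 102.3×0.09 + 68.2×0.52
  = 3.410 + 0.748 + 5.568 + 0.096 + 9.207 + 35.464 = 54.493 m² sabins.
V = 9.6·7.1·3.8 = 259.008 m³.
T = 0.161 V/A = 0.161·259.008/54.493 = 0.765 s.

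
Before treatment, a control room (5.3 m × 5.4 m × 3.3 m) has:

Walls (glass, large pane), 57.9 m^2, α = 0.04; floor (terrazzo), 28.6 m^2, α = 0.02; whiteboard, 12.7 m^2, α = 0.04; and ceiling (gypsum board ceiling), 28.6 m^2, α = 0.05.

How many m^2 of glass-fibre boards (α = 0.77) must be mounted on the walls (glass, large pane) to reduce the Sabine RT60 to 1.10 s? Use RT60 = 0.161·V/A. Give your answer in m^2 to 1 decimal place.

12.3

A₁ = Σ Sᵢαᵢ = 57.9×0.04 + 28.6×0.02 + 12.7×0.04 + 28.6×0.05 = 4.826 sabins.
V = 94.446 m³. Target absorption A₂ = 0.161 × 94.446 / 1.10 = 13.823 sabins.
Absorption to add: 13.823 − 4.826 = 8.997 sabins.
Net gain per m^2: Δα = 0.77 − 0.04 = 0.73.
Panel area = 8.997 / 0.73 = 12.3 m^2.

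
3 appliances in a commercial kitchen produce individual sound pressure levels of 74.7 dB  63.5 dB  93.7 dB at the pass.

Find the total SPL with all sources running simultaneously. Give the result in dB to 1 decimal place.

93.8 dB

Converting to relative power and adding: 10^(74.7/10) + 10^(63.5/10) + 10^(93.7/10) = 2.376e+09.
L_total = 10·log₁₀(2.376e+09) = 93.8 dB.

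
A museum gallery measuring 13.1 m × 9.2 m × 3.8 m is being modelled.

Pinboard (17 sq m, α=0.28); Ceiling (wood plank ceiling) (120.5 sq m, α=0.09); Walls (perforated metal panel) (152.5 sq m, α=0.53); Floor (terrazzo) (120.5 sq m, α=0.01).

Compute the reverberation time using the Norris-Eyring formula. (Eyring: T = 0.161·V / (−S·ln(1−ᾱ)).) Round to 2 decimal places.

0.66 s

S = Σ Sᵢ = 410.5 sq m.
Absorption A = 17×0.28 + 120.5×0.09 + 152.5×0.53 + 120.5×0.01 = 97.635 sabins.
Mean coefficient ᾱ = A/S = 0.2378.
−S·ln(1−ᾱ) = −410.5 × ln(1 − 0.2378) = 111.470.
V = 13.1 × 9.2 × 3.8 = 457.976 m³.
RT60 = 0.161 × 457.976 / 111.470 = 0.66 s.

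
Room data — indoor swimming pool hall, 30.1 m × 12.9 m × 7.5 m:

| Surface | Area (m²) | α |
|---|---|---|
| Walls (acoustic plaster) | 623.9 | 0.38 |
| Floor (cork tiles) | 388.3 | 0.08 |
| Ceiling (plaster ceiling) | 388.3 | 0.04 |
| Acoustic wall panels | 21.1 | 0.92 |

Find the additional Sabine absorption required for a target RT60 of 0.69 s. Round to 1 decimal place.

Summing Sᵢαᵢ: 237.082 + 31.064 + 15.532 + 19.412 → A₁ = 303.090 sabins.
V = 2912.175 m³. Required absorption A₂ = 0.161 × 2912.175 / 0.69 = 679.508 sabins.
ΔA = A₂ − A₁ = 679.508 − 303.090 = 376.4 sabins.

376.4 sabins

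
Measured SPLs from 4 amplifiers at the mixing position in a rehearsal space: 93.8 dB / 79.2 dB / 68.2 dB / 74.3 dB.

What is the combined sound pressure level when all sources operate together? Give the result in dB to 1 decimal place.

Σ 10^(Lᵢ/10) = 2.516e+09.
Combined level = 10 log₁₀(2.516e+09) = 94.0 dB.

94.0 dB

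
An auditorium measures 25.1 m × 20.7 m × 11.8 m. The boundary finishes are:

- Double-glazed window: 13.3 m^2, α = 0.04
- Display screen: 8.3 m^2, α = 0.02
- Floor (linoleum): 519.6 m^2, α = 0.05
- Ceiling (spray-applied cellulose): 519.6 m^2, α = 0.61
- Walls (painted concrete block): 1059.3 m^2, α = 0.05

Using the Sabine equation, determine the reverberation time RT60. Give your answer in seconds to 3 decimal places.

2.489 sec

A = Σ Sᵢαᵢ = 13.3×0.04 + 8.3×0.02 + 519.6×0.05 + 519.6×0.61 + 1059.3×0.05 = 396.599 sabins.
Room volume: 6130.926 m³.
RT60 = 0.161 · V / A = 0.161 × 6130.926 / 396.599 = 2.489 s.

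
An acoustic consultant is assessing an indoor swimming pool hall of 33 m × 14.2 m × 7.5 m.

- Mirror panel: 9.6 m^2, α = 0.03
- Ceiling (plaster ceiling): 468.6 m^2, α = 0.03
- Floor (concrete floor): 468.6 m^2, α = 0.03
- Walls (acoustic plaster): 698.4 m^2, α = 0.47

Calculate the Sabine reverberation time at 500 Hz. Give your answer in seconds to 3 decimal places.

1.587 s

Equivalent absorption area: A = 9.6*0.03 + 468.6*0.03 + 468.6*0.03 + 698.4*0.47 = 356.652 m^2.
Room volume: 3514.5 m³.
Sabine: RT60 = 0.161 × 3514.5 / 356.652 = 1.587 s.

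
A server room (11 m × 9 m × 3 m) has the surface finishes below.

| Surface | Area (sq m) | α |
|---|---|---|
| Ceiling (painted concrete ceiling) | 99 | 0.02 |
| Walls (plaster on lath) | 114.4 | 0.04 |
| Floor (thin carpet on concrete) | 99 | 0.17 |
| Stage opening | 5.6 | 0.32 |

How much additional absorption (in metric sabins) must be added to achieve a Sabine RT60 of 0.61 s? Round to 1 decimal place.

53.2 sabins

Total absorption A₁ = 99·0.02 + 114.4·0.04 + 99·0.17 + 5.6·0.32
  = 1.980 + 4.576 + 16.830 + 1.792 = 25.178 sq m sabins.
Target A₂ = 0.161·297/0.61 = 78.389 sabins (V = 297 m³).
Shortfall: 78.389 − 25.178 = 53.2 sabins.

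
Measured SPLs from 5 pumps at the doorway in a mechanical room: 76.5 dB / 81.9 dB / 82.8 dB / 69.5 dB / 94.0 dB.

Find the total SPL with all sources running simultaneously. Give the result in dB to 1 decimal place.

94.6 dB

Converting to relative power and adding: 10^(76.5/10) + 10^(81.9/10) + 10^(82.8/10) + 10^(69.5/10) + 10^(94.0/10) = 2.911e+09.
Combined level = 10 log₁₀(2.911e+09) = 94.6 dB.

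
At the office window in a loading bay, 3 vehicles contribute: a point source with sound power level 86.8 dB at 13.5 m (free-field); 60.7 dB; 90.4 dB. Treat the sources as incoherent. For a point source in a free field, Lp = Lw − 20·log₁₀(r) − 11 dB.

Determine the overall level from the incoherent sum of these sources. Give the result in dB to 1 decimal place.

Source at 13.5 m: Lp = 86.8 − 20·log₁₀(13.5) − 11 = 53.2 dB.
Converting to relative power and adding: 10^(53.2/10) + 10^(60.7/10) + 10^(90.4/10) = 1.098e+09.
Back to dB: 10·log₁₀ Σ = 90.4 dB.

90.4 dB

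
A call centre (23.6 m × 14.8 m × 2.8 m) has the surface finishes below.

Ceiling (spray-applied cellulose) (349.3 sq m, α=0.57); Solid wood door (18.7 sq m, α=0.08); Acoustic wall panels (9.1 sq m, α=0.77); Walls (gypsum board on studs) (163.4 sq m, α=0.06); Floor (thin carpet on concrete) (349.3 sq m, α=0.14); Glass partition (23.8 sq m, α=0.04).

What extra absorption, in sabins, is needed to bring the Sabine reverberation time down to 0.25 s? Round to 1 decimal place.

362.6 sabins

A₁ = Σ Sᵢαᵢ = 349.3·0.57 + 18.7·0.08 + 9.1·0.77 + 163.4·0.06 + 349.3·0.14 + 23.8·0.04 = 267.262 sabins.
V = 977.984 m³. Required absorption A₂ = 0.161 × 977.984 / 0.25 = 629.822 sabins.
Additional absorption ΔA = 629.822 − 267.262 = 362.6 sabins.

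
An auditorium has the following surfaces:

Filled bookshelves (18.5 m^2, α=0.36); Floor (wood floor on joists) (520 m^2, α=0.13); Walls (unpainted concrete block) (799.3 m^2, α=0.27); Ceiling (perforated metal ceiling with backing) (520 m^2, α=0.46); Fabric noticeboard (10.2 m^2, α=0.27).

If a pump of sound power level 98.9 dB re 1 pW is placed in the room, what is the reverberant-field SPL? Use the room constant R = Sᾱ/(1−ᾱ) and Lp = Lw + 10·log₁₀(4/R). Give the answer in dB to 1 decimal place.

76.2 dB

Σ(Sᵢαᵢ) = 18.5×0.36 + 520×0.13 + 799.3×0.27 + 520×0.46 + 10.2×0.27 = 532.025; total area S = 1868.0 m^2.
ᾱ = 532.025/1868.0 = 0.2848; R = Sᾱ/(1−ᾱ) = 532.025/(1−0.2848) = 743.883 m^2.
Lp = 98.9 + 10·log₁₀(4/743.883) = 98.9 + (-22.69) = 76.2 dB.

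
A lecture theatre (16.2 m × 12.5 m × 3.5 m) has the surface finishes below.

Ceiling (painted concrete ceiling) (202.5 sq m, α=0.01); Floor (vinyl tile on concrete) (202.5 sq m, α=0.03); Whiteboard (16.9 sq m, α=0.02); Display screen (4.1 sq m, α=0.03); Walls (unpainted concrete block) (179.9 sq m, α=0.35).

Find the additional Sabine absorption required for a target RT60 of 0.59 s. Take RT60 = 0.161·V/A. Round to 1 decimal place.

121.9 sabins

Summing Sᵢαᵢ: 2.025 + 6.075 + 0.338 + 0.123 + 62.965 → A₁ = 71.526 sabins.
For T = 0.59 s, need A₂ = 0.161·V/T = 0.161·708.75/0.59 = 193.405 sabins.
Shortfall: 193.405 − 71.526 = 121.9 sabins.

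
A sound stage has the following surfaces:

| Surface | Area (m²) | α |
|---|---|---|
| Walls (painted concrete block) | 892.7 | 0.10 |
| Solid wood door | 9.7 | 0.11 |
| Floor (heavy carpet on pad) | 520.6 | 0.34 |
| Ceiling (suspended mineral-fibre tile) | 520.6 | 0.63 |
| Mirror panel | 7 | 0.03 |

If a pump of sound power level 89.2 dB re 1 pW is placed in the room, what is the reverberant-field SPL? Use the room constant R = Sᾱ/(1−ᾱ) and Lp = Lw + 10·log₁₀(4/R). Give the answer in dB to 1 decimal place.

65.9 dB

A = 595.529 sabins; S = 1950.6 m².
ᾱ = 0.3053, so room constant R = A/(1−ᾱ) = 857.246 m².
Lp = 89.2 + 10·log₁₀(4/857.246) = 89.2 + (-23.31) = 65.9 dB.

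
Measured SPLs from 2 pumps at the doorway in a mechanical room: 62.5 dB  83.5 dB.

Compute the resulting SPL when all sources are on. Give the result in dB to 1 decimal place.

83.5 dB

Sum in the linear (power) domain: Σ 10^(Lᵢ/10) = 10^(62.5/10) + 10^(83.5/10) = 2.257e+08.
L_total = 10·log₁₀(2.257e+08) = 83.5 dB.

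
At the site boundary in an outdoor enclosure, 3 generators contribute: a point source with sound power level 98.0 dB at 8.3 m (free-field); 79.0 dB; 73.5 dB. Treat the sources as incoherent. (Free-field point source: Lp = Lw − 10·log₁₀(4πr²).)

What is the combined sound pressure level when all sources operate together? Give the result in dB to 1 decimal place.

80.4 dB

Source at 8.3 m: Lp = 98.0 − 10·log₁₀(4π·8.3²) = 98.0 − 10·log₁₀(865.697) = 68.6 dB.
Sum in the linear (power) domain: Σ 10^(Lᵢ/10) = 10^(68.6/10) + 10^(79.0/10) + 10^(73.5/10) = 1.091e+08.
Back to dB: 10·log₁₀ Σ = 80.4 dB.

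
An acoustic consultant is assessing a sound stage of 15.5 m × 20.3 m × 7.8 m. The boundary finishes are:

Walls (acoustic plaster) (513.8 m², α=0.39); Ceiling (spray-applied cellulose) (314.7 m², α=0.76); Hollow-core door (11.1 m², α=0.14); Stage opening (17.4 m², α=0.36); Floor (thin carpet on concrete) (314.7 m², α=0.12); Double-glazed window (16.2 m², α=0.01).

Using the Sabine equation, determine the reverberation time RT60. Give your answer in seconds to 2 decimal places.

Equivalent absorption area: A = 513.8*0.39 + 314.7*0.76 + 11.1*0.14 + 17.4*0.36 + 314.7*0.12 + 16.2*0.01 = 485.298 m².
Volume V = 15.5 × 20.3 × 7.8 = 2454.27 m³.
T = 0.161 V/A = 0.161·2454.27/485.298 = 0.81 s.

0.81 s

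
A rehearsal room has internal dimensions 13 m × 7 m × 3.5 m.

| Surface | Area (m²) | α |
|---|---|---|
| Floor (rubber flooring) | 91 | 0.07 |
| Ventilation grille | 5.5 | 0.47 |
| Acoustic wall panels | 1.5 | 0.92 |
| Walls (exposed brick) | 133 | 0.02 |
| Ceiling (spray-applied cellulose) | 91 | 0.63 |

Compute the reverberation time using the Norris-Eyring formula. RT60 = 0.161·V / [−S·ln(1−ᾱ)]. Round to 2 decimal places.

0.65 s

Total surface area S = 91 + 5.5 + 1.5 + 133 + 91 = 322.0 m².
Σ(Sᵢαᵢ) = 91×0.07 + 5.5×0.47 + 1.5×0.92 + 133×0.02 + 91×0.63 = 70.325.
ᾱ = 70.325 / 322.0 = 0.2184.
Eyring denominator: −S ln(1−ᾱ) = 79.345.
V = 13 × 7 × 3.5 = 318.5 m³.
T = 0.161·V/[−S·ln(1−ᾱ)] = 0.161·318.5/79.345 = 0.65 s.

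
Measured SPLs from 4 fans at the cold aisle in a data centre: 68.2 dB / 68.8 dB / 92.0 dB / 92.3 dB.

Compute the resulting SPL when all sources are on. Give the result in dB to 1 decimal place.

Converting to relative power and adding: 10^(68.2/10) + 10^(68.8/10) + 10^(92.0/10) + 10^(92.3/10) = 3.297e+09.
Back to dB: 10·log₁₀ Σ = 95.2 dB.

95.2 dB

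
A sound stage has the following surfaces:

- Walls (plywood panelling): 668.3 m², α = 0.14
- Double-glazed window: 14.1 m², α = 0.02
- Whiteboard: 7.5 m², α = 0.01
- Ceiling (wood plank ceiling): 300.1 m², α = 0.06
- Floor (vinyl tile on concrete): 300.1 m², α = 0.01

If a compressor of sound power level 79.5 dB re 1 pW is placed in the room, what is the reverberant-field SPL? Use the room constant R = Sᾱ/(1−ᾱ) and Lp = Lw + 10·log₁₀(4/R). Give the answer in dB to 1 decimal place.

64.5 dB

A = 114.926 sabins; S = 1290.1 m².
ᾱ = 0.0891, so room constant R = A/(1−ᾱ) = 126.168 m².
Lp = Lw + 10 log₁₀(4/R) = 79.5 -14.99 = 64.5 dB.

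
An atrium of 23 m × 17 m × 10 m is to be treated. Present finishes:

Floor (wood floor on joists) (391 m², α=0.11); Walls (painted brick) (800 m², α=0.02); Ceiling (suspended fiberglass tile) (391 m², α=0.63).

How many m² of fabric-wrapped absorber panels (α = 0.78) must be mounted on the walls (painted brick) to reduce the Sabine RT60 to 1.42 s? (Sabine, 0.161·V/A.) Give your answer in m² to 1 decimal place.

Total absorption A₁ = 391·0.11 + 800·0.02 + 391·0.63
  = 43.010 + 16.000 + 246.330 = 305.340 m² sabins.
Required A₂ = 0.161·3910/1.42 = 443.317 sabins.
Absorption to add: 443.317 − 305.340 = 137.977 sabins.
Net gain per m²: Δα = 0.78 − 0.02 = 0.76.
Area = ΔA/Δα = 137.977/0.76 = 181.5 m².

181.5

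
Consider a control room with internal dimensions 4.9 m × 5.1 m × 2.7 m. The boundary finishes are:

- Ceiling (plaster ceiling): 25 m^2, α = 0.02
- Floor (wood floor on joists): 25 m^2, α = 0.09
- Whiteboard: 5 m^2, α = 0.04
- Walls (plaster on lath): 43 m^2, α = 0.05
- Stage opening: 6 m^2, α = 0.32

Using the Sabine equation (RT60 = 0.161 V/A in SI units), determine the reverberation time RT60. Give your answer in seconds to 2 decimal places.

A = Σ Sᵢαᵢ = 25·0.02 + 25·0.09 + 5·0.04 + 43·0.05 + 6·0.32 = 7.020 sabins.
Room volume: 67.473 m³.
RT60 = 0.161 · V / A = 0.161 × 67.473 / 7.020 = 1.55 s.

1.55 sec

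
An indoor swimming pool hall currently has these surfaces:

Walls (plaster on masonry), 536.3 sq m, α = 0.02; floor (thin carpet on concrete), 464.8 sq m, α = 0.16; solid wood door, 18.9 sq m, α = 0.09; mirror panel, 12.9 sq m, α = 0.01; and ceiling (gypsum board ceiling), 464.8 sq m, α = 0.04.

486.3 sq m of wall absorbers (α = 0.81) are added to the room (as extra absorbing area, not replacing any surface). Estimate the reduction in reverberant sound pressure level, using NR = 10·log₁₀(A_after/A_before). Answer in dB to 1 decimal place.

Summing Sᵢαᵢ: 10.726 + 74.368 + 1.701 + 0.129 + 18.592 → A_before = 105.516 sabins.
Added absorption = 486.3 × 0.81 = 393.903 sabins.
A_after = 105.516 + 393.903 = 499.419 sabins.
Reduction = 10 log₁₀(A_after/A_before) = 10 log₁₀(4.7331) = 6.8 dB.

6.8 dB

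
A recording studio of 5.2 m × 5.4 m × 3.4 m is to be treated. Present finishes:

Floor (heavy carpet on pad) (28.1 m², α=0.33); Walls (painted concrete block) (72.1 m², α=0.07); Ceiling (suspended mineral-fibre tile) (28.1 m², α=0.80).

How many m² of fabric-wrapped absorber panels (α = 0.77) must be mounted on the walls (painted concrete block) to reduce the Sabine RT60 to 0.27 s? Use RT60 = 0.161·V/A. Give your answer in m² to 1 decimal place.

28.8

A₁ = Σ Sᵢαᵢ = 28.1×0.33 + 72.1×0.07 + 28.1×0.80 = 36.800 sabins.
V = 95.472 m³. Target absorption A₂ = 0.161 × 95.472 / 0.27 = 56.930 sabins.
ΔA needed = 56.930 − 36.800 = 20.130 sabins.
Each m² of panel replacing the walls (painted concrete block) adds (0.77 − 0.07) = 0.70 sabins.
Panel area = 20.130 / 0.70 = 28.8 m².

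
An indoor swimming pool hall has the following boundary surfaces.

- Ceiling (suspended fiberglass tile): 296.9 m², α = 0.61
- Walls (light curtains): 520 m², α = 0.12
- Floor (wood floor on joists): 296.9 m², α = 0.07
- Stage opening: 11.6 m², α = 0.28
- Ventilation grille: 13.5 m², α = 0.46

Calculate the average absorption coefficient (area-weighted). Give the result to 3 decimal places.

Total surface area S = 1138.9 m².
Weighted sum Σ Sα = 273.750.
ᾱ = 273.750 / 1138.9 = 0.240.

0.240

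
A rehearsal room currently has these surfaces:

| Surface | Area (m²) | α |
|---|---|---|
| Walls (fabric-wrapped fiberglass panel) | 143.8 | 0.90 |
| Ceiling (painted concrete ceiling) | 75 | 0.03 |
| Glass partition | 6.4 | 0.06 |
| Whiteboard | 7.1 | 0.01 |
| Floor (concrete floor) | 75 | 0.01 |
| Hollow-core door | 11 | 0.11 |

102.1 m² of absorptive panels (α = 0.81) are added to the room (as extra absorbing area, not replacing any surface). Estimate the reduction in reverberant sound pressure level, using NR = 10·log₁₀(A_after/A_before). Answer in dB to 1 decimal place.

Total absorption A_before = 143.8×0.90 + 75×0.03 + 6.4×0.06 + 7.1×0.01 + 75×0.01 + 11×0.11
  = 129.420 + 2.250 + 0.384 + 0.071 + 0.750 + 1.210 = 134.085 m² sabins.
Treatment contributes 102.1·0.81 = 82.701 sabins.
New total A_after = 216.786 sabins.
Reduction = 10 log₁₀(A_after/A_before) = 10 log₁₀(1.6168) = 2.1 dB.

2.1 dB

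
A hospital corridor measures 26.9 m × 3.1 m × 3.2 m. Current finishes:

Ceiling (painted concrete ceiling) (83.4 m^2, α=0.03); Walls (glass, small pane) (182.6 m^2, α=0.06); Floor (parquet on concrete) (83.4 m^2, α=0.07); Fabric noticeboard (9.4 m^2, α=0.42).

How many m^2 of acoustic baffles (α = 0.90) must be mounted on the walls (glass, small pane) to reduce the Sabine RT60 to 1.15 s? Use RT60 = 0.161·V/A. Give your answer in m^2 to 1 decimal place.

16.8

Summing Sᵢαᵢ: 2.502 + 10.956 + 5.838 + 3.948 → A₁ = 23.244 sabins.
Required A₂ = 0.161·266.848/1.15 = 37.359 sabins.
Absorption to add: 37.359 − 23.244 = 14.115 sabins.
Net gain per m^2: Δα = 0.90 − 0.06 = 0.84.
Panel area = 14.115 / 0.84 = 16.8 m^2.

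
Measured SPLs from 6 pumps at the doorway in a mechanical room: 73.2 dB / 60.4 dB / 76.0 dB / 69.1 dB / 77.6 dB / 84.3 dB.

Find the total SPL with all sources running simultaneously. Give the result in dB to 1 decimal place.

Σ 10^(Lᵢ/10) = 3.966e+08.
L_total = 10·log₁₀(3.966e+08) = 86.0 dB.

86.0 dB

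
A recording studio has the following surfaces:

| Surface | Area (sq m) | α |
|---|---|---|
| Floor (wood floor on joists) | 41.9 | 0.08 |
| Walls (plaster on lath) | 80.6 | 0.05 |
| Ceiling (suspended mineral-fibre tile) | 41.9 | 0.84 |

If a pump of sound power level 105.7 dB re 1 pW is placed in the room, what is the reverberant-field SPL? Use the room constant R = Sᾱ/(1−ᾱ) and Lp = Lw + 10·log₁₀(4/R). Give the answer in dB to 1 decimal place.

A = 42.578 sabins; S = 164.4 sq m.
ᾱ = 0.2590, so room constant R = A/(1−ᾱ) = 57.460 sq m.
Lp = 105.7 + 10·log₁₀(4/57.460) = 105.7 + (-11.57) = 94.1 dB.

94.1 dB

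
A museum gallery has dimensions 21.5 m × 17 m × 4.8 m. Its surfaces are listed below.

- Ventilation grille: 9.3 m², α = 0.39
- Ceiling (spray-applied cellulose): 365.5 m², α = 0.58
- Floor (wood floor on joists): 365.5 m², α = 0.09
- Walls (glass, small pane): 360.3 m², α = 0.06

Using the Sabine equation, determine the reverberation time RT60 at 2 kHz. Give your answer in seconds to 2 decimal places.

1.05 s

Summing Sᵢαᵢ: 3.627 + 211.990 + 32.895 + 21.618 → A = 270.130 sabins.
V = 21.5·17·4.8 = 1754.4 m³.
RT60 = 0.161 · V / A = 0.161 × 1754.4 / 270.130 = 1.05 s.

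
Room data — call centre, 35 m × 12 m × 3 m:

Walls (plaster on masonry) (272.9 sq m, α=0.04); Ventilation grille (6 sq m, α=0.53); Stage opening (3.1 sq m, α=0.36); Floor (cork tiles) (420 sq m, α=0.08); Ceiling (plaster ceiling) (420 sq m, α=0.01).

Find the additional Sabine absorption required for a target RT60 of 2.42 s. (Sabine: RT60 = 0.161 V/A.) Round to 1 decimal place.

30.8 sabins

Total absorption A₁ = 272.9·0.04 + 6·0.53 + 3.1·0.36 + 420·0.08 + 420·0.01
  = 10.916 + 3.180 + 1.116 + 33.600 + 4.200 = 53.012 sq m sabins.
V = 1260 m³. Required absorption A₂ = 0.161 × 1260 / 2.42 = 83.826 sabins.
ΔA = A₂ − A₁ = 83.826 − 53.012 = 30.8 sabins.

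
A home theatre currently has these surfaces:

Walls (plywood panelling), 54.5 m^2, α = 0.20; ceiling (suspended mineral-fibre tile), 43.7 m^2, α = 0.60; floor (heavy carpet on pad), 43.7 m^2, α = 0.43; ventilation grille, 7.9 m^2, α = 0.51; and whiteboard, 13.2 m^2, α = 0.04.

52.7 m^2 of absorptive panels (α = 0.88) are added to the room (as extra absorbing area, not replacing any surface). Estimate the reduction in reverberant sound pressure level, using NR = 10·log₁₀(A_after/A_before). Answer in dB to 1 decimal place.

2.5 dB

Total absorption A_before = 54.5·0.20 + 43.7·0.60 + 43.7·0.43 + 7.9·0.51 + 13.2·0.04
  = 10.900 + 26.220 + 18.791 + 4.029 + 0.528 = 60.468 m^2 sabins.
Treatment contributes 52.7·0.88 = 46.376 sabins.
New total A_after = 106.844 sabins.
NR = 10·log₁₀(106.844/60.468) = 2.5 dB.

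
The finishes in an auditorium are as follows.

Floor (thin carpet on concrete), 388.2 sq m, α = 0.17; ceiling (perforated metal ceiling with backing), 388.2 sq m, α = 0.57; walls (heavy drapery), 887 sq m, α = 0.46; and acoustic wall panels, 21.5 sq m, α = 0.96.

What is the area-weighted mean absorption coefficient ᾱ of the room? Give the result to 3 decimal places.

0.425

S = Σ Sᵢ = 388.2 + 388.2 + 887 + 21.5 = 1684.9 sq m.
Σ(Sᵢαᵢ) = 388.2·0.17 + 388.2·0.57 + 887·0.46 + 21.5·0.96 = 715.928.
ᾱ = 715.928 / 1684.9 = 0.425.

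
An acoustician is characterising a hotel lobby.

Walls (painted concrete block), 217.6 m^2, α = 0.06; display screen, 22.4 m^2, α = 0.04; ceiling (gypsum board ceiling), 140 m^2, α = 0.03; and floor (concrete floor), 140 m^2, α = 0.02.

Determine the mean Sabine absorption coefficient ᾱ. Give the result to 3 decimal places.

S = Σ Sᵢ = 217.6 + 22.4 + 140 + 140 = 520.0 m^2.
Σ(Sᵢαᵢ) = 217.6·0.06 + 22.4·0.04 + 140·0.03 + 140·0.02 = 20.952.
ᾱ = 20.952 / 520.0 = 0.040.

0.040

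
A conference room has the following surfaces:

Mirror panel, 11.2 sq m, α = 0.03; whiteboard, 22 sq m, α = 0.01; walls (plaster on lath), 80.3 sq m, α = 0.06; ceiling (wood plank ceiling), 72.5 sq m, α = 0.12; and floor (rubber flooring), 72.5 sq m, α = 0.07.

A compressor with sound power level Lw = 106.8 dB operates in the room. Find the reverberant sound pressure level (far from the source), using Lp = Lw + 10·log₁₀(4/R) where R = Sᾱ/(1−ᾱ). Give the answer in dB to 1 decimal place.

99.7 dB

A = 19.149 sabins; S = 258.5 sq m.
ᾱ = 19.149/258.5 = 0.0741; R = Sᾱ/(1−ᾱ) = 19.149/(1−0.0741) = 20.681 sq m.
Lp = 106.8 + 10·log₁₀(4/20.681) = 106.8 + (-7.14) = 99.7 dB.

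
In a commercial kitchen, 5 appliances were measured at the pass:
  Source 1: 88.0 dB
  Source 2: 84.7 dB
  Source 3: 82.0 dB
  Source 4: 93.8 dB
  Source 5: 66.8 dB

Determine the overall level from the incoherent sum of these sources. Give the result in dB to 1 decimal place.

Sum in the linear (power) domain: Σ 10^(Lᵢ/10) = 10^(88.0/10) + 10^(84.7/10) + 10^(82.0/10) + 10^(93.8/10) + 10^(66.8/10) = 3.488e+09.
Combined level = 10 log₁₀(3.488e+09) = 95.4 dB.

95.4 dB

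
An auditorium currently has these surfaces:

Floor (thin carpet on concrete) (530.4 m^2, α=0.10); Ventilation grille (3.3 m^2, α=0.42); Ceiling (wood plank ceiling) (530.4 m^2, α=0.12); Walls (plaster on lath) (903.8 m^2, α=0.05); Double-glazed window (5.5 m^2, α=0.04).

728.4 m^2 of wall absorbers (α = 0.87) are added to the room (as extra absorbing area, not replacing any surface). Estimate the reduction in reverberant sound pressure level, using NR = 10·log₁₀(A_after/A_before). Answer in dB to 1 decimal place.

6.9 dB

A_before = Σ Sᵢαᵢ = 530.4×0.10 + 3.3×0.42 + 530.4×0.12 + 903.8×0.05 + 5.5×0.04 = 163.484 sabins.
Added absorption = 728.4 × 0.87 = 633.708 sabins.
New total A_after = 797.192 sabins.
Reduction = 10 log₁₀(A_after/A_before) = 10 log₁₀(4.8763) = 6.9 dB.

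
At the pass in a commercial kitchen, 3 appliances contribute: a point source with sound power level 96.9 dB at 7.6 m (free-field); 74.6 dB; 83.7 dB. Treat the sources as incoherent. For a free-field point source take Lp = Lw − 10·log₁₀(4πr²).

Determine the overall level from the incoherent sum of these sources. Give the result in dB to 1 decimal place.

Source at 7.6 m: Lp = 96.9 − 10·log₁₀(4π·7.6²) = 96.9 − 10·log₁₀(725.834) = 68.3 dB.
Converting to relative power and adding: 10^(68.3/10) + 10^(74.6/10) + 10^(83.7/10) = 2.7e+08.
Back to dB: 10·log₁₀ Σ = 84.3 dB.

84.3 dB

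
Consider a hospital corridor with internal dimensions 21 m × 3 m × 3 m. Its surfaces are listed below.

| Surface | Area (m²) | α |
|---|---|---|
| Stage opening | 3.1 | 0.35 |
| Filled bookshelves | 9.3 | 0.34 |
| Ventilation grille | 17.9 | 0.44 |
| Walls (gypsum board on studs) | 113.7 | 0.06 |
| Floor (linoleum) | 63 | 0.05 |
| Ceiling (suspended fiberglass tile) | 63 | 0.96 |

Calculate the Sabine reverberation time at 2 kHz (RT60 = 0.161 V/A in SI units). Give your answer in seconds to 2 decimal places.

Equivalent absorption area: A = 3.1*0.35 + 9.3*0.34 + 17.9*0.44 + 113.7*0.06 + 63*0.05 + 63*0.96 = 82.575 m².
V = 21·3·3 = 189 m³.
Sabine: RT60 = 0.161 × 189 / 82.575 = 0.37 s.

0.37 sec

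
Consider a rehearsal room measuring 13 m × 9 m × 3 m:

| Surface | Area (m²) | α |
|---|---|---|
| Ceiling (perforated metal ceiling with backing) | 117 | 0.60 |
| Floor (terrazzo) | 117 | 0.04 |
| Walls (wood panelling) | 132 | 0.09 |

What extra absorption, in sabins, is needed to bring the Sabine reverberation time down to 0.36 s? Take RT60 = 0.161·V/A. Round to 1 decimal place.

Summing Sᵢαᵢ: 70.200 + 4.680 + 11.880 → A₁ = 86.760 sabins.
V = 351 m³. Required absorption A₂ = 0.161 × 351 / 0.36 = 156.975 sabins.
Shortfall: 156.975 − 86.760 = 70.2 sabins.

70.2 sabins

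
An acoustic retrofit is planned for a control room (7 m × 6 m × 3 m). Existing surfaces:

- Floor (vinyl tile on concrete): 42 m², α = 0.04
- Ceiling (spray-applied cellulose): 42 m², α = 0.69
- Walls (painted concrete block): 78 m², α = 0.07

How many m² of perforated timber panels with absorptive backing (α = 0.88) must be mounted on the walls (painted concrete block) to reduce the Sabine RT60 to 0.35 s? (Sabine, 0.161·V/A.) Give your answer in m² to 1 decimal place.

Summing Sᵢαᵢ: 1.680 + 28.980 + 5.460 → A₁ = 36.120 sabins.
Required A₂ = 0.161·126/0.35 = 57.960 sabins.
Absorption to add: 57.960 − 36.120 = 21.840 sabins.
Net gain per m²: Δα = 0.88 − 0.07 = 0.81.
Area = ΔA/Δα = 21.840/0.81 = 27.0 m².

27.0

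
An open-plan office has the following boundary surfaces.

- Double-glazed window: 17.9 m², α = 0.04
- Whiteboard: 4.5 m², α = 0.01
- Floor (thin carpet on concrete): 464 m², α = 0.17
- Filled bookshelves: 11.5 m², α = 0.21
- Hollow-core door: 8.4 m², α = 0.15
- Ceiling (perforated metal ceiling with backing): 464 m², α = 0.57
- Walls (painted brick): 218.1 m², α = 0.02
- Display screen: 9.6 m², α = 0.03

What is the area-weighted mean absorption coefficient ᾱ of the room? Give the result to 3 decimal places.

S = Σ Sᵢ = 17.9 + 4.5 + 464 + 11.5 + 8.4 + 464 + 218.1 + 9.6 = 1198.0 m².
Weighted sum Σ Sα = 352.446.
ᾱ = A/S = 0.294.

0.294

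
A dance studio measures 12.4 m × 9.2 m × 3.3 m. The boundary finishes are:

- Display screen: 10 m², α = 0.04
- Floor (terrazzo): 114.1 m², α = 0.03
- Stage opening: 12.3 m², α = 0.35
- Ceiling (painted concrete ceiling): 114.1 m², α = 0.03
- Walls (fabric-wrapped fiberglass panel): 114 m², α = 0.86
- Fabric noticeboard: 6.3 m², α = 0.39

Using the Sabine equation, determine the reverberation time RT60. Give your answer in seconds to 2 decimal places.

Summing Sᵢαᵢ: 0.400 + 3.423 + 4.305 + 3.423 + 98.040 + 2.457 → A = 112.048 sabins.
Volume V = 12.4 × 9.2 × 3.3 = 376.464 m³.
Sabine: RT60 = 0.161 × 376.464 / 112.048 = 0.54 s.

0.54 sec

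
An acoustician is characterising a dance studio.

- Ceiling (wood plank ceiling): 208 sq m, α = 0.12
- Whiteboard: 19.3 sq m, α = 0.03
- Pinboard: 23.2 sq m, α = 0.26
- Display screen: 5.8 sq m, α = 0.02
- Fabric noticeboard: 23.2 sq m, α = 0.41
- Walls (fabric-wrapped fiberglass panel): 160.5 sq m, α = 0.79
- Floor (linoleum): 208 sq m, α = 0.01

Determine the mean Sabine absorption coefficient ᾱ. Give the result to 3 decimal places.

S = Σ Sᵢ = 208 + 19.3 + 23.2 + 5.8 + 23.2 + 160.5 + 208 = 648.0 sq m.
Weighted sum Σ Sα = 170.074.
ᾱ = 170.074 / 648.0 = 0.262.

0.262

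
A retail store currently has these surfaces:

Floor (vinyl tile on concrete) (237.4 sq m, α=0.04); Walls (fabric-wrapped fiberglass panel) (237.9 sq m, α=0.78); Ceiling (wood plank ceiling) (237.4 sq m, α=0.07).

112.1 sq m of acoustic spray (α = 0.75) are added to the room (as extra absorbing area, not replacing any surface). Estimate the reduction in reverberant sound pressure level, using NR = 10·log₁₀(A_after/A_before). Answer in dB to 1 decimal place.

Equivalent absorption area: A_before = 237.4*0.04 + 237.9*0.78 + 237.4*0.07 = 211.676 sq m.
Treatment contributes 112.1·0.75 = 84.075 sabins.
New total A_after = 295.751 sabins.
Reduction = 10 log₁₀(A_after/A_before) = 10 log₁₀(1.3972) = 1.5 dB.

1.5 dB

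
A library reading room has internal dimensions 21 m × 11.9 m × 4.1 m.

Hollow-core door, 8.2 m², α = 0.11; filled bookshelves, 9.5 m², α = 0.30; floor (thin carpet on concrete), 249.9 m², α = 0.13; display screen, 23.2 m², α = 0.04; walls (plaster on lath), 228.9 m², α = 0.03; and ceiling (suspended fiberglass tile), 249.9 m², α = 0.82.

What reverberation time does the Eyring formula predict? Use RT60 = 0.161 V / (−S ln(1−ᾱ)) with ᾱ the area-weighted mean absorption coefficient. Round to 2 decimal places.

S = Σ Sᵢ = 769.6 m².
Σ(Sᵢαᵢ) = 8.2×0.11 + 9.5×0.30 + 249.9×0.13 + 23.2×0.04 + 228.9×0.03 + 249.9×0.82 = 248.952.
Mean coefficient ᾱ = A/S = 0.3235.
Eyring denominator: −S ln(1−ᾱ) = 300.777.
V = 21 × 11.9 × 4.1 = 1024.59 m³.
RT60 = 0.161 × 1024.59 / 300.777 = 0.55 s.

0.55 seconds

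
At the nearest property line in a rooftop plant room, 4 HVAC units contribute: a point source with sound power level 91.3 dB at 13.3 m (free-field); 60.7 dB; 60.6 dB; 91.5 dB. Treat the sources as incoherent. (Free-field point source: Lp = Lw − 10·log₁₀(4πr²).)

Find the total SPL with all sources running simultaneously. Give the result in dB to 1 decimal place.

91.5 dB

Source at 13.3 m: Lp = 91.3 − 10·log₁₀(4π·13.3²) = 91.3 − 10·log₁₀(2222.865) = 57.8 dB.
Sum in the linear (power) domain: Σ 10^(Lᵢ/10) = 10^(57.8/10) + 10^(60.7/10) + 10^(60.6/10) + 10^(91.5/10) = 1.415e+09.
Combined level = 10 log₁₀(1.415e+09) = 91.5 dB.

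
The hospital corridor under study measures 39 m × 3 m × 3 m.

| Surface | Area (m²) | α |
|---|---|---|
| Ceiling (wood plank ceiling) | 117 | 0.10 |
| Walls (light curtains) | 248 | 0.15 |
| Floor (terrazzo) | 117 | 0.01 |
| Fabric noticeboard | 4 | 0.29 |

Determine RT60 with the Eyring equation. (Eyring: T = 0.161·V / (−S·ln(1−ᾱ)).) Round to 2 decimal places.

S = Σ Sᵢ = 486.0 m².
Σ(Sᵢαᵢ) = 117·0.10 + 248·0.15 + 117·0.01 + 4·0.29 = 51.230.
ᾱ = 51.230 / 486.0 = 0.1054.
Eyring denominator: −S ln(1−ᾱ) = 54.130.
V = 39 × 3 × 3 = 351 m³.
RT60 = 0.161 × 351 / 54.130 = 1.04 s.

1.04 s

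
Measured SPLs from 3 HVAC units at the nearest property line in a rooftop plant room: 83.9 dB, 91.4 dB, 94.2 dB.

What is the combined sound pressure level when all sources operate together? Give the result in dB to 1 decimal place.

96.3 dB

Σ 10^(Lᵢ/10) = 4.256e+09.
L_total = 10·log₁₀(4.256e+09) = 96.3 dB.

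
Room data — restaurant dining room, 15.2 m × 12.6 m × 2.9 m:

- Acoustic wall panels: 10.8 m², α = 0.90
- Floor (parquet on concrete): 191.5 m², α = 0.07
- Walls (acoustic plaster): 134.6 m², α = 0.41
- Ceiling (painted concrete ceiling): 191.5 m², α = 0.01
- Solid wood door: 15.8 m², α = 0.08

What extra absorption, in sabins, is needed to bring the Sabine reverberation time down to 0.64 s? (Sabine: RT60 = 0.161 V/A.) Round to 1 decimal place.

58.2 sabins

A₁ = Σ Sᵢαᵢ = 10.8·0.90 + 191.5·0.07 + 134.6·0.41 + 191.5·0.01 + 15.8·0.08 = 81.490 sabins.
Target A₂ = 0.161·555.408/0.64 = 139.720 sabins (V = 555.408 m³).
ΔA = A₂ − A₁ = 139.720 − 81.490 = 58.2 sabins.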